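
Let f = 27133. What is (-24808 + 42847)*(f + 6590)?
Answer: 608329197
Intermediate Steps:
(-24808 + 42847)*(f + 6590) = (-24808 + 42847)*(27133 + 6590) = 18039*33723 = 608329197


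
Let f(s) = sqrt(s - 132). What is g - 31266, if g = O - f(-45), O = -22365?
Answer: -53631 - I*sqrt(177) ≈ -53631.0 - 13.304*I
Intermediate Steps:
f(s) = sqrt(-132 + s)
g = -22365 - I*sqrt(177) (g = -22365 - sqrt(-132 - 45) = -22365 - sqrt(-177) = -22365 - I*sqrt(177) ≈ -22365.0 - 13.304*I)
g - 31266 = (-22365 - I*sqrt(177)) - 31266 = -53631 - I*sqrt(177)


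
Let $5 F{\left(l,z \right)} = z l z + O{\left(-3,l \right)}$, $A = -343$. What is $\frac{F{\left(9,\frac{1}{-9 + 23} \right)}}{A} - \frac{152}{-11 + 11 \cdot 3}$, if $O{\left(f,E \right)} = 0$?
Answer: $- \frac{25546739}{3697540} \approx -6.9091$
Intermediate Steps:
$F{\left(l,z \right)} = \frac{l z^{2}}{5}$ ($F{\left(l,z \right)} = \frac{z l z + 0}{5} = \frac{l z z + 0}{5} = \frac{l z^{2} + 0}{5} = \frac{l z^{2}}{5}$)
$\frac{F{\left(9,\frac{1}{-9 + 23} \right)}}{A} - \frac{152}{-11 + 11 \cdot 3} = \frac{\frac{1}{5} \cdot 9 \left(\frac{1}{-9 + 23}\right)^{2}}{-343} - \frac{152}{-11 + 11 \cdot 3} = \frac{1}{5} \cdot 9 \left(\frac{1}{14}\right)^{2} \left(- \frac{1}{343}\right) - \frac{152}{-11 + 33} = \frac{1}{5} \cdot 9 \left(\frac{1}{14}\right)^{2} \left(- \frac{1}{343}\right) - \frac{152}{22} = \frac{1}{5} \cdot 9 \cdot \frac{1}{196} \left(- \frac{1}{343}\right) - \frac{76}{11} = \frac{9}{980} \left(- \frac{1}{343}\right) - \frac{76}{11} = - \frac{9}{336140} - \frac{76}{11} = - \frac{25546739}{3697540}$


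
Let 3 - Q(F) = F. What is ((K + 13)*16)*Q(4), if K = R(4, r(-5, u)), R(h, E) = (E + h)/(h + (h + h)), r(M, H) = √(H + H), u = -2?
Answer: -640/3 - 8*I/3 ≈ -213.33 - 2.6667*I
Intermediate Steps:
Q(F) = 3 - F
r(M, H) = √2*√H (r(M, H) = √(2*H) = √2*√H)
R(h, E) = (E + h)/(3*h) (R(h, E) = (E + h)/(h + 2*h) = (E + h)/((3*h)) = (E + h)*(1/(3*h)) = (E + h)/(3*h))
K = ⅓ + I/6 (K = (⅓)*(√2*√(-2) + 4)/4 = (⅓)*(¼)*(√2*(I*√2) + 4) = (⅓)*(¼)*(2*I + 4) = (⅓)*(¼)*(4 + 2*I) = ⅓ + I/6 ≈ 0.33333 + 0.16667*I)
((K + 13)*16)*Q(4) = (((⅓ + I/6) + 13)*16)*(3 - 1*4) = ((40/3 + I/6)*16)*(3 - 4) = (640/3 + 8*I/3)*(-1) = -640/3 - 8*I/3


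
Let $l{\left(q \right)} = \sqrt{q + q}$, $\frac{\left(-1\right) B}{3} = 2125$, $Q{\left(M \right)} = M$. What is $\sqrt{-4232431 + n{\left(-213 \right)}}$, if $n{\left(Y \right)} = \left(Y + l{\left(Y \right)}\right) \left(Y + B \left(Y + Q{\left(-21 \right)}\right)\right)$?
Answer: $\sqrt{-321929812 + 1491537 i \sqrt{426}} \approx 856.91 + 17963.0 i$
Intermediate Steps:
$B = -6375$ ($B = \left(-3\right) 2125 = -6375$)
$l{\left(q \right)} = \sqrt{2} \sqrt{q}$ ($l{\left(q \right)} = \sqrt{2 q} = \sqrt{2} \sqrt{q}$)
$n{\left(Y \right)} = \left(133875 - 6374 Y\right) \left(Y + \sqrt{2} \sqrt{Y}\right)$ ($n{\left(Y \right)} = \left(Y + \sqrt{2} \sqrt{Y}\right) \left(Y - 6375 \left(Y - 21\right)\right) = \left(Y + \sqrt{2} \sqrt{Y}\right) \left(Y - 6375 \left(-21 + Y\right)\right) = \left(Y + \sqrt{2} \sqrt{Y}\right) \left(Y - \left(-133875 + 6375 Y\right)\right) = \left(Y + \sqrt{2} \sqrt{Y}\right) \left(133875 - 6374 Y\right) = \left(133875 - 6374 Y\right) \left(Y + \sqrt{2} \sqrt{Y}\right)$)
$\sqrt{-4232431 + n{\left(-213 \right)}} = \sqrt{-4232431 + \left(- 6374 \left(-213\right)^{2} + 133875 \left(-213\right) - 6374 \sqrt{2} \left(-213\right)^{\frac{3}{2}} + 133875 \sqrt{2} \sqrt{-213}\right)} = \sqrt{-4232431 - \left(317697381 - 133875 \sqrt{2} i \sqrt{213} + 6374 \sqrt{2} \left(- 213 i \sqrt{213}\right)\right)} = \sqrt{-4232431 + \left(-289182006 - 28515375 + 1357662 i \sqrt{426} + 133875 i \sqrt{426}\right)} = \sqrt{-4232431 - \left(317697381 - 1491537 i \sqrt{426}\right)} = \sqrt{-321929812 + 1491537 i \sqrt{426}}$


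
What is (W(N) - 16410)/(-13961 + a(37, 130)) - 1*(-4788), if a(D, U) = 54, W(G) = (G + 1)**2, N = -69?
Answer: 66598502/13907 ≈ 4788.8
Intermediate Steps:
W(G) = (1 + G)**2
(W(N) - 16410)/(-13961 + a(37, 130)) - 1*(-4788) = ((1 - 69)**2 - 16410)/(-13961 + 54) - 1*(-4788) = ((-68)**2 - 16410)/(-13907) + 4788 = (4624 - 16410)*(-1/13907) + 4788 = -11786*(-1/13907) + 4788 = 11786/13907 + 4788 = 66598502/13907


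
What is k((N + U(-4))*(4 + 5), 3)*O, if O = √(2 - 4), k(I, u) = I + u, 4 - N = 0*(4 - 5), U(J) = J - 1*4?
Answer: -33*I*√2 ≈ -46.669*I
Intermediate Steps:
U(J) = -4 + J (U(J) = J - 4 = -4 + J)
N = 4 (N = 4 - 0*(4 - 5) = 4 - 0*(-1) = 4 - 1*0 = 4 + 0 = 4)
O = I*√2 (O = √(-2) = I*√2 ≈ 1.4142*I)
k((N + U(-4))*(4 + 5), 3)*O = ((4 + (-4 - 4))*(4 + 5) + 3)*(I*√2) = ((4 - 8)*9 + 3)*(I*√2) = (-4*9 + 3)*(I*√2) = (-36 + 3)*(I*√2) = -33*I*√2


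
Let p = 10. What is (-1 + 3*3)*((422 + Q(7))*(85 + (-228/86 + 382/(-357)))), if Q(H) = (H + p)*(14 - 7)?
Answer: 5400093208/15351 ≈ 3.5177e+5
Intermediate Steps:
Q(H) = 70 + 7*H (Q(H) = (H + 10)*(14 - 7) = (10 + H)*7 = 70 + 7*H)
(-1 + 3*3)*((422 + Q(7))*(85 + (-228/86 + 382/(-357)))) = (-1 + 3*3)*((422 + (70 + 7*7))*(85 + (-228/86 + 382/(-357)))) = (-1 + 9)*((422 + (70 + 49))*(85 + (-228*1/86 + 382*(-1/357)))) = 8*((422 + 119)*(85 + (-114/43 - 382/357))) = 8*(541*(85 - 57124/15351)) = 8*(541*(1247711/15351)) = 8*(675011651/15351) = 5400093208/15351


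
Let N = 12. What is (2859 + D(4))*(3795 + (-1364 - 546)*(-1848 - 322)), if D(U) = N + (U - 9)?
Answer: 11889586670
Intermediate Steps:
D(U) = 3 + U (D(U) = 12 + (U - 9) = 12 + (-9 + U) = 3 + U)
(2859 + D(4))*(3795 + (-1364 - 546)*(-1848 - 322)) = (2859 + (3 + 4))*(3795 + (-1364 - 546)*(-1848 - 322)) = (2859 + 7)*(3795 - 1910*(-2170)) = 2866*(3795 + 4144700) = 2866*4148495 = 11889586670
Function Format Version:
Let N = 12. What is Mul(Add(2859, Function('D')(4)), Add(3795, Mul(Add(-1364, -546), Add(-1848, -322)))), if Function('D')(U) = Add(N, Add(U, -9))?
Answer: 11889586670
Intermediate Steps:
Function('D')(U) = Add(3, U) (Function('D')(U) = Add(12, Add(U, -9)) = Add(12, Add(-9, U)) = Add(3, U))
Mul(Add(2859, Function('D')(4)), Add(3795, Mul(Add(-1364, -546), Add(-1848, -322)))) = Mul(Add(2859, Add(3, 4)), Add(3795, Mul(Add(-1364, -546), Add(-1848, -322)))) = Mul(Add(2859, 7), Add(3795, Mul(-1910, -2170))) = Mul(2866, Add(3795, 4144700)) = Mul(2866, 4148495) = 11889586670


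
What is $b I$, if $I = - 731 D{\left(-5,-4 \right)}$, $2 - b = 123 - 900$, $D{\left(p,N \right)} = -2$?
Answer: $1138898$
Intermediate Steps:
$b = 779$ ($b = 2 - \left(123 - 900\right) = 2 - -777 = 2 + 777 = 779$)
$I = 1462$ ($I = \left(-731\right) \left(-2\right) = 1462$)
$b I = 779 \cdot 1462 = 1138898$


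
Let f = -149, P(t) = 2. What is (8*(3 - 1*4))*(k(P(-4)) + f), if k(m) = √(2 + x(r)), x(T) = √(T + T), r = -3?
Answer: 1192 - 8*√(2 + I*√6) ≈ 1179.1 - 6.0986*I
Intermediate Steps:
x(T) = √2*√T (x(T) = √(2*T) = √2*√T)
k(m) = √(2 + I*√6) (k(m) = √(2 + √2*√(-3)) = √(2 + √2*(I*√3)) = √(2 + I*√6))
(8*(3 - 1*4))*(k(P(-4)) + f) = (8*(3 - 1*4))*(√(2 + I*√6) - 149) = (8*(3 - 4))*(-149 + √(2 + I*√6)) = (8*(-1))*(-149 + √(2 + I*√6)) = -8*(-149 + √(2 + I*√6)) = 1192 - 8*√(2 + I*√6)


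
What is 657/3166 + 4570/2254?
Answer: 7974749/3568082 ≈ 2.2350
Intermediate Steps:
657/3166 + 4570/2254 = 657*(1/3166) + 4570*(1/2254) = 657/3166 + 2285/1127 = 7974749/3568082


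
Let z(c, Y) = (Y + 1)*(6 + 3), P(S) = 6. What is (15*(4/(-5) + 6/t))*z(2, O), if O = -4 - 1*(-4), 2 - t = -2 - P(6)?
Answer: -27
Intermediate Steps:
t = 10 (t = 2 - (-2 - 1*6) = 2 - (-2 - 6) = 2 - 1*(-8) = 2 + 8 = 10)
O = 0 (O = -4 + 4 = 0)
z(c, Y) = 9 + 9*Y (z(c, Y) = (1 + Y)*9 = 9 + 9*Y)
(15*(4/(-5) + 6/t))*z(2, O) = (15*(4/(-5) + 6/10))*(9 + 9*0) = (15*(4*(-⅕) + 6*(⅒)))*(9 + 0) = (15*(-⅘ + ⅗))*9 = (15*(-⅕))*9 = -3*9 = -27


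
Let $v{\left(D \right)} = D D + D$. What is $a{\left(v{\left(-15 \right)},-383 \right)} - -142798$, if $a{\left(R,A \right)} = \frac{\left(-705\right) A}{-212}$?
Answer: $\frac{30003161}{212} \approx 1.4152 \cdot 10^{5}$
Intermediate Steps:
$v{\left(D \right)} = D + D^{2}$ ($v{\left(D \right)} = D^{2} + D = D + D^{2}$)
$a{\left(R,A \right)} = \frac{705 A}{212}$ ($a{\left(R,A \right)} = - 705 A \left(- \frac{1}{212}\right) = \frac{705 A}{212}$)
$a{\left(v{\left(-15 \right)},-383 \right)} - -142798 = \frac{705}{212} \left(-383\right) - -142798 = - \frac{270015}{212} + 142798 = \frac{30003161}{212}$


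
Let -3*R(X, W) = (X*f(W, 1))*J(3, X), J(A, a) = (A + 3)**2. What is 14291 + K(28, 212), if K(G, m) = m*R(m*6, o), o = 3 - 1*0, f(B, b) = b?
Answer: -3221677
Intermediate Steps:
J(A, a) = (3 + A)**2
o = 3 (o = 3 + 0 = 3)
R(X, W) = -12*X (R(X, W) = -X*1*(3 + 3)**2/3 = -X*6**2/3 = -X*36/3 = -12*X)
K(G, m) = -72*m**2 (K(G, m) = m*(-12*m*6) = m*(-72*m) = -72*m**2)
14291 + K(28, 212) = 14291 - 72*212**2 = 14291 - 72*44944 = 14291 - 3235968 = -3221677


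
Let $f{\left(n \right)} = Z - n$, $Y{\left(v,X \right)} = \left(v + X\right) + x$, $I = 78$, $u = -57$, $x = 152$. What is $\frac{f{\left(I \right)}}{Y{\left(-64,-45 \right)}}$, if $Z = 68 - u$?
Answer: $\frac{47}{43} \approx 1.093$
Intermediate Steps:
$Y{\left(v,X \right)} = 152 + X + v$ ($Y{\left(v,X \right)} = \left(v + X\right) + 152 = \left(X + v\right) + 152 = 152 + X + v$)
$Z = 125$ ($Z = 68 - -57 = 68 + 57 = 125$)
$f{\left(n \right)} = 125 - n$
$\frac{f{\left(I \right)}}{Y{\left(-64,-45 \right)}} = \frac{125 - 78}{152 - 45 - 64} = \frac{125 - 78}{43} = 47 \cdot \frac{1}{43} = \frac{47}{43}$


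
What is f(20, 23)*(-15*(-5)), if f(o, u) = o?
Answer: 1500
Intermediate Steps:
f(20, 23)*(-15*(-5)) = 20*(-15*(-5)) = 20*75 = 1500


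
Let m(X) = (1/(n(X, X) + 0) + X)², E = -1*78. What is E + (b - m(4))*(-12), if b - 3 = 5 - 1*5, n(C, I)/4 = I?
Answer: 5379/64 ≈ 84.047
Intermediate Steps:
E = -78
n(C, I) = 4*I
b = 3 (b = 3 + (5 - 1*5) = 3 + (5 - 5) = 3 + 0 = 3)
m(X) = (X + 1/(4*X))² (m(X) = (1/(4*X + 0) + X)² = (1/(4*X) + X)² = (X + 1/(4*X))²)
E + (b - m(4))*(-12) = -78 + (3 - (1 + 4*4²)²/(16*4²))*(-12) = -78 + (3 - (1 + 4*16)²/(16*16))*(-12) = -78 + (3 - (1 + 64)²/(16*16))*(-12) = -78 + (3 - 65²/(16*16))*(-12) = -78 + (3 - 4225/(16*16))*(-12) = -78 + (3 - 1*4225/256)*(-12) = -78 + (3 - 4225/256)*(-12) = -78 - 3457/256*(-12) = -78 + 10371/64 = 5379/64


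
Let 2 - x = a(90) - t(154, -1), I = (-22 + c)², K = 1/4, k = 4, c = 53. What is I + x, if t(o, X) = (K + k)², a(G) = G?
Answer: 14257/16 ≈ 891.06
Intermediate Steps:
K = ¼ ≈ 0.25000
t(o, X) = 289/16 (t(o, X) = (¼ + 4)² = (17/4)² = 289/16)
I = 961 (I = (-22 + 53)² = 31² = 961)
x = -1119/16 (x = 2 - (90 - 1*289/16) = 2 - (90 - 289/16) = 2 - 1*1151/16 = 2 - 1151/16 = -1119/16 ≈ -69.938)
I + x = 961 - 1119/16 = 14257/16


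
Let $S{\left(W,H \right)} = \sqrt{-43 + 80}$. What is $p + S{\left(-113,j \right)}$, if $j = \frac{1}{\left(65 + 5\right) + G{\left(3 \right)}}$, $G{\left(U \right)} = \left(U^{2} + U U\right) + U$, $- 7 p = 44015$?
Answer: $- \frac{44015}{7} + \sqrt{37} \approx -6281.8$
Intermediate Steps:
$p = - \frac{44015}{7}$ ($p = \left(- \frac{1}{7}\right) 44015 = - \frac{44015}{7} \approx -6287.9$)
$G{\left(U \right)} = U + 2 U^{2}$ ($G{\left(U \right)} = \left(U^{2} + U^{2}\right) + U = 2 U^{2} + U = U + 2 U^{2}$)
$j = \frac{1}{91}$ ($j = \frac{1}{\left(65 + 5\right) + 3 \left(1 + 2 \cdot 3\right)} = \frac{1}{70 + 3 \left(1 + 6\right)} = \frac{1}{70 + 3 \cdot 7} = \frac{1}{70 + 21} = \frac{1}{91} \approx 0.010989$)
$S{\left(W,H \right)} = \sqrt{37}$
$p + S{\left(-113,j \right)} = - \frac{44015}{7} + \sqrt{37}$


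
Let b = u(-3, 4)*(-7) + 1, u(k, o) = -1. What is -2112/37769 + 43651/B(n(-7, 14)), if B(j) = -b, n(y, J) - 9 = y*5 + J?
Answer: -1648671515/302152 ≈ -5456.4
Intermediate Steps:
n(y, J) = 9 + J + 5*y (n(y, J) = 9 + (y*5 + J) = 9 + (5*y + J) = 9 + (J + 5*y) = 9 + J + 5*y)
b = 8 (b = -1*(-7) + 1 = 7 + 1 = 8)
B(j) = -8 (B(j) = -1*8 = -8)
-2112/37769 + 43651/B(n(-7, 14)) = -2112/37769 + 43651/(-8) = -2112*1/37769 + 43651*(-⅛) = -2112/37769 - 43651/8 = -1648671515/302152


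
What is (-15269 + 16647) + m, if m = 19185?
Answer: 20563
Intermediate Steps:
(-15269 + 16647) + m = (-15269 + 16647) + 19185 = 1378 + 19185 = 20563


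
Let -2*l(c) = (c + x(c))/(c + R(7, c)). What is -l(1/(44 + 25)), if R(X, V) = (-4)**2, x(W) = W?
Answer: 1/1105 ≈ 0.00090498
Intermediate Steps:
R(X, V) = 16
l(c) = -c/(16 + c) (l(c) = -(c + c)/(2*(c + 16)) = -2*c/(2*(16 + c)) = -c/(16 + c))
-l(1/(44 + 25)) = -(-1)/((44 + 25)*(16 + 1/(44 + 25))) = -(-1)/(69*(16 + 1/69)) = -(-1)/(69*1105/69) = -(-1)*69/(69*1105) = -1*(-1/1105) = 1/1105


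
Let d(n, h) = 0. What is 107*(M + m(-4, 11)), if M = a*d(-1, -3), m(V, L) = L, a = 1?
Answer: 1177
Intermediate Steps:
M = 0 (M = 1*0 = 0)
107*(M + m(-4, 11)) = 107*(0 + 11) = 107*11 = 1177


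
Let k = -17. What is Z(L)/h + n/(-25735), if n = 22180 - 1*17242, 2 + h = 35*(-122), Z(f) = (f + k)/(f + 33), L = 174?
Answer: -4370733547/22757563440 ≈ -0.19206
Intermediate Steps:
Z(f) = (-17 + f)/(33 + f) (Z(f) = (f - 17)/(f + 33) = (-17 + f)/(33 + f))
h = -4272 (h = -2 + 35*(-122) = -2 - 4270 = -4272)
n = 4938 (n = 22180 - 17242 = 4938)
Z(L)/h + n/(-25735) = ((-17 + 174)/(33 + 174))/(-4272) + 4938/(-25735) = (157/207)*(-1/4272) + 4938*(-1/25735) = ((1/207)*157)*(-1/4272) - 4938/25735 = (157/207)*(-1/4272) - 4938/25735 = -157/884304 - 4938/25735 = -4370733547/22757563440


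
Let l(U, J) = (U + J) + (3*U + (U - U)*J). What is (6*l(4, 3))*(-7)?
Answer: -798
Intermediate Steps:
l(U, J) = J + 4*U (l(U, J) = (J + U) + (3*U + 0*J) = (J + U) + (3*U + 0) = (J + U) + 3*U = J + 4*U)
(6*l(4, 3))*(-7) = (6*(3 + 4*4))*(-7) = (6*(3 + 16))*(-7) = (6*19)*(-7) = 114*(-7) = -798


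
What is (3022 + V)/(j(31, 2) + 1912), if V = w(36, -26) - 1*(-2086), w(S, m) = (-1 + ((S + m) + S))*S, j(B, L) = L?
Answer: 116/33 ≈ 3.5152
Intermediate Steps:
w(S, m) = S*(-1 + m + 2*S) (w(S, m) = (-1 + (m + 2*S))*S = (-1 + m + 2*S)*S = S*(-1 + m + 2*S))
V = 3706 (V = 36*(-1 - 26 + 2*36) - 1*(-2086) = 36*(-1 - 26 + 72) + 2086 = 36*45 + 2086 = 1620 + 2086 = 3706)
(3022 + V)/(j(31, 2) + 1912) = (3022 + 3706)/(2 + 1912) = 6728/1914 = 6728*(1/1914) = 116/33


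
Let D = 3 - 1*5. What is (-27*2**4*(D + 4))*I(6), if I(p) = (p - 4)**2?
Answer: -3456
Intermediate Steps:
D = -2 (D = 3 - 5 = -2)
I(p) = (-4 + p)**2
(-27*2**4*(D + 4))*I(6) = (-27*2**4*(-2 + 4))*(-4 + 6)**2 = -432*2*2**2 = -27*32*4 = -864*4 = -3456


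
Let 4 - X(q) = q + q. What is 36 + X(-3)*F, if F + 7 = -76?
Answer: -794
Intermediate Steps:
X(q) = 4 - 2*q (X(q) = 4 - (q + q) = 4 - 2*q)
F = -83 (F = -7 - 76 = -83)
36 + X(-3)*F = 36 + (4 - 2*(-3))*(-83) = 36 + (4 + 6)*(-83) = 36 + 10*(-83) = 36 - 830 = -794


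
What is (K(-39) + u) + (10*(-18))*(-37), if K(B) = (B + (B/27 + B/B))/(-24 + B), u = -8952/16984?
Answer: 8017034252/1203741 ≈ 6660.1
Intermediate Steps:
u = -1119/2123 (u = -8952*1/16984 = -1119/2123 ≈ -0.52708)
K(B) = (1 + 28*B/27)/(-24 + B) (K(B) = (B + (B*(1/27) + 1))/(-24 + B) = (B + (B/27 + 1))/(-24 + B) = (B + (1 + B/27))/(-24 + B) = (1 + 28*B/27)/(-24 + B))
(K(-39) + u) + (10*(-18))*(-37) = ((27 + 28*(-39))/(27*(-24 - 39)) - 1119/2123) + (10*(-18))*(-37) = ((1/27)*(27 - 1092)/(-63) - 1119/2123) - 180*(-37) = ((1/27)*(-1/63)*(-1065) - 1119/2123) + 6660 = (355/567 - 1119/2123) + 6660 = 119192/1203741 + 6660 = 8017034252/1203741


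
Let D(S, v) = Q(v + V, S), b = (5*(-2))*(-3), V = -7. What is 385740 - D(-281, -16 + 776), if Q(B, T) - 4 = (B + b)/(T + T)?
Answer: 216784415/562 ≈ 3.8574e+5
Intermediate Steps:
b = 30 (b = -10*(-3) = 30)
Q(B, T) = 4 + (30 + B)/(2*T) (Q(B, T) = 4 + (B + 30)/(T + T) = 4 + (30 + B)/((2*T)) = 4 + (30 + B)*(1/(2*T)) = 4 + (30 + B)/(2*T))
D(S, v) = (23 + v + 8*S)/(2*S) (D(S, v) = (30 + (v - 7) + 8*S)/(2*S) = (30 + (-7 + v) + 8*S)/(2*S) = (23 + v + 8*S)/(2*S))
385740 - D(-281, -16 + 776) = 385740 - (23 + (-16 + 776) + 8*(-281))/(2*(-281)) = 385740 - (-1)*(23 + 760 - 2248)/(2*281) = 385740 - (-1)*(-1465)/(2*281) = 385740 - 1*1465/562 = 385740 - 1465/562 = 216784415/562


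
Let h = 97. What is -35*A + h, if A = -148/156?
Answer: 5078/39 ≈ 130.21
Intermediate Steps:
A = -37/39 (A = -148*1/156 = -37/39 ≈ -0.94872)
-35*A + h = -35*(-37/39) + 97 = 1295/39 + 97 = 5078/39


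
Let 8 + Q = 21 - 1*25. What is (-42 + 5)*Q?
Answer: 444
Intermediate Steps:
Q = -12 (Q = -8 + (21 - 1*25) = -8 + (21 - 25) = -8 - 4 = -12)
(-42 + 5)*Q = (-42 + 5)*(-12) = -37*(-12) = 444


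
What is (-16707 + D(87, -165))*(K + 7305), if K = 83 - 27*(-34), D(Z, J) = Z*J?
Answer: -258000972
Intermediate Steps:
D(Z, J) = J*Z
K = 1001 (K = 83 + 918 = 1001)
(-16707 + D(87, -165))*(K + 7305) = (-16707 - 165*87)*(1001 + 7305) = (-16707 - 14355)*8306 = -31062*8306 = -258000972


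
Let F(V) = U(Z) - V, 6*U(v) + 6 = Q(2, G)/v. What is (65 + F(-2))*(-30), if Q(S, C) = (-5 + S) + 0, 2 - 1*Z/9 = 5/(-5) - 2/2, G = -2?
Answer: -23755/12 ≈ -1979.6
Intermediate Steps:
Z = 36 (Z = 18 - 9*(5/(-5) - 2/2) = 18 - 9*(5*(-1/5) - 2*1/2) = 18 - 9*(-1 - 1) = 18 - 9*(-2) = 18 + 18 = 36)
Q(S, C) = -5 + S
U(v) = -1 - 1/(2*v) (U(v) = -1 + ((-5 + 2)/v)/6 = -1 + (-3/v)/6 = -1 - 1/(2*v))
F(V) = -73/72 - V (F(V) = (-1/2 - 1*36)/36 - V = (-1/2 - 36)/36 - V = (1/36)*(-73/2) - V = -73/72 - V)
(65 + F(-2))*(-30) = (65 + (-73/72 - 1*(-2)))*(-30) = (65 + (-73/72 + 2))*(-30) = (65 + 71/72)*(-30) = (4751/72)*(-30) = -23755/12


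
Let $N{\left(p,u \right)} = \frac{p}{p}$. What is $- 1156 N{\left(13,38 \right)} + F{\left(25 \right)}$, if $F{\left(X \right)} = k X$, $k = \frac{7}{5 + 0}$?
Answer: $-1121$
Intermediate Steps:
$N{\left(p,u \right)} = 1$
$k = \frac{7}{5} \approx 1.4$
$F{\left(X \right)} = \frac{7 X}{5}$
$- 1156 N{\left(13,38 \right)} + F{\left(25 \right)} = \left(-1156\right) 1 + \frac{7}{5} \cdot 25 = -1156 + 35 = -1121$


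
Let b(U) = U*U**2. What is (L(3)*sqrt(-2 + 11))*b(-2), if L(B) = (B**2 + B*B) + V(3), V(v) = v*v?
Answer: -648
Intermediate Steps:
V(v) = v**2
b(U) = U**3
L(B) = 9 + 2*B**2 (L(B) = (B**2 + B*B) + 3**2 = (B**2 + B**2) + 9 = 2*B**2 + 9 = 9 + 2*B**2)
(L(3)*sqrt(-2 + 11))*b(-2) = ((9 + 2*3**2)*sqrt(-2 + 11))*(-2)**3 = ((9 + 2*9)*sqrt(9))*(-8) = ((9 + 18)*3)*(-8) = (27*3)*(-8) = 81*(-8) = -648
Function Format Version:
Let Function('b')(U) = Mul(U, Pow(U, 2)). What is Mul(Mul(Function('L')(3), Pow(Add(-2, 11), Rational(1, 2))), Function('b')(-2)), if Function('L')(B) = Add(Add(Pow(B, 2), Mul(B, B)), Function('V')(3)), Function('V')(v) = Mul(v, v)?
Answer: -648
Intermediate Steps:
Function('V')(v) = Pow(v, 2)
Function('b')(U) = Pow(U, 3)
Function('L')(B) = Add(9, Mul(2, Pow(B, 2))) (Function('L')(B) = Add(Add(Pow(B, 2), Mul(B, B)), Pow(3, 2)) = Add(Add(Pow(B, 2), Pow(B, 2)), 9) = Add(Mul(2, Pow(B, 2)), 9) = Add(9, Mul(2, Pow(B, 2))))
Mul(Mul(Function('L')(3), Pow(Add(-2, 11), Rational(1, 2))), Function('b')(-2)) = Mul(Mul(Add(9, Mul(2, Pow(3, 2))), Pow(Add(-2, 11), Rational(1, 2))), Pow(-2, 3)) = Mul(Mul(Add(9, Mul(2, 9)), Pow(9, Rational(1, 2))), -8) = Mul(Mul(Add(9, 18), 3), -8) = Mul(Mul(27, 3), -8) = Mul(81, -8) = -648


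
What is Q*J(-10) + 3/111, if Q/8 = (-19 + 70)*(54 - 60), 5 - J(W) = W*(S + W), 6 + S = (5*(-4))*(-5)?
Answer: -76536719/37 ≈ -2.0686e+6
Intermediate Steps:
S = 94 (S = -6 + (5*(-4))*(-5) = -6 - 20*(-5) = -6 + 100 = 94)
J(W) = 5 - W*(94 + W)
Q = -2448 (Q = 8*((-19 + 70)*(54 - 60)) = 8*(51*(-6)) = 8*(-306) = -2448)
Q*J(-10) + 3/111 = -2448*(5 - 1*(-10)² - 94*(-10)) + 3/111 = -2448*(5 - 1*100 + 940) + 3*(1/111) = -2448*(5 - 100 + 940) + 1/37 = -2448*845 + 1/37 = -2068560 + 1/37 = -76536719/37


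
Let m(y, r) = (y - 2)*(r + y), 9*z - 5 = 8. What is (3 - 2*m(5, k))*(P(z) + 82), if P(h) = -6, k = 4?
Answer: -3876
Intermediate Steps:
z = 13/9 (z = 5/9 + (1/9)*8 = 5/9 + 8/9 = 13/9 ≈ 1.4444)
m(y, r) = (-2 + y)*(r + y)
(3 - 2*m(5, k))*(P(z) + 82) = (3 - 2*(5**2 - 2*4 - 2*5 + 4*5))*(-6 + 82) = (3 - 2*(25 - 8 - 10 + 20))*76 = (3 - 2*27)*76 = (3 - 54)*76 = -51*76 = -3876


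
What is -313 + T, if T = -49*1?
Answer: -362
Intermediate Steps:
T = -49
-313 + T = -313 - 49 = -362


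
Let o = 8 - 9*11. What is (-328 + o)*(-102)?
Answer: 42738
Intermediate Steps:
o = -91 (o = 8 - 99 = -91)
(-328 + o)*(-102) = (-328 - 91)*(-102) = -419*(-102) = 42738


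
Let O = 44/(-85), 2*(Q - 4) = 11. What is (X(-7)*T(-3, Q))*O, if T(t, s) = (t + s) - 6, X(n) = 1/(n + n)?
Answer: 11/595 ≈ 0.018487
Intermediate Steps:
Q = 19/2 (Q = 4 + (1/2)*11 = 4 + 11/2 = 19/2 ≈ 9.5000)
X(n) = 1/(2*n)
T(t, s) = -6 + s + t (T(t, s) = (s + t) - 6 = -6 + s + t)
O = -44/85 (O = 44*(-1/85) = -44/85 ≈ -0.51765)
(X(-7)*T(-3, Q))*O = (((1/2)/(-7))*(-6 + 19/2 - 3))*(-44/85) = (((1/2)*(-1/7))*(1/2))*(-44/85) = -1/14*1/2*(-44/85) = -1/28*(-44/85) = 11/595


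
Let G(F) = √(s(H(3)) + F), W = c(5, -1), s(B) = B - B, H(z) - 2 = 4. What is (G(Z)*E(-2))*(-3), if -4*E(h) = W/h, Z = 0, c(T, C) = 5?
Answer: 0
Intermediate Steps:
H(z) = 6 (H(z) = 2 + 4 = 6)
s(B) = 0
W = 5
E(h) = -5/(4*h)
G(F) = √F (G(F) = √(0 + F) = √F)
(G(Z)*E(-2))*(-3) = (√0*(-5/4/(-2)))*(-3) = (0*(-5/4*(-½)))*(-3) = (0*(5/8))*(-3) = 0*(-3) = 0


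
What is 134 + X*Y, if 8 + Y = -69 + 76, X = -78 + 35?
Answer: 177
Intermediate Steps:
X = -43
Y = -1 (Y = -8 + (-69 + 76) = -8 + 7 = -1)
134 + X*Y = 134 - 43*(-1) = 134 + 43 = 177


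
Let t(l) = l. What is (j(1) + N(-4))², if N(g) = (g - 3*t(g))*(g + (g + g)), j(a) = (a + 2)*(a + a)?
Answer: 8100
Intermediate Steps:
j(a) = 2*a*(2 + a) (j(a) = (2 + a)*(2*a) = 2*a*(2 + a))
N(g) = -6*g² (N(g) = (g - 3*g)*(g + (g + g)) = (-2*g)*(g + 2*g) = (-2*g)*(3*g) = -6*g²)
(j(1) + N(-4))² = (2*1*(2 + 1) - 6*(-4)²)² = (2*1*3 - 6*16)² = (6 - 96)² = (-90)² = 8100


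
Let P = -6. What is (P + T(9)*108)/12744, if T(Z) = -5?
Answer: -91/2124 ≈ -0.042844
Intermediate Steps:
(P + T(9)*108)/12744 = (-6 - 5*108)/12744 = (-6 - 540)*(1/12744) = -546*1/12744 = -91/2124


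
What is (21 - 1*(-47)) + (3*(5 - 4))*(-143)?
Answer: -361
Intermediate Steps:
(21 - 1*(-47)) + (3*(5 - 4))*(-143) = (21 + 47) + (3*1)*(-143) = 68 + 3*(-143) = 68 - 429 = -361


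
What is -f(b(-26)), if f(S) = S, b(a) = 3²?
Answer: -9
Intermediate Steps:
b(a) = 9
-f(b(-26)) = -1*9 = -9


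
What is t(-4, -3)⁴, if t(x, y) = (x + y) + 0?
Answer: 2401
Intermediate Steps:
t(x, y) = x + y
t(-4, -3)⁴ = (-4 - 3)⁴ = (-7)⁴ = 2401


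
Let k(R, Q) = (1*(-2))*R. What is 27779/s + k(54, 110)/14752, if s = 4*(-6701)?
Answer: -25793165/24713288 ≈ -1.0437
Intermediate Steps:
s = -26804
k(R, Q) = -2*R
27779/s + k(54, 110)/14752 = 27779/(-26804) - 2*54/14752 = 27779*(-1/26804) - 108*1/14752 = -27779/26804 - 27/3688 = -25793165/24713288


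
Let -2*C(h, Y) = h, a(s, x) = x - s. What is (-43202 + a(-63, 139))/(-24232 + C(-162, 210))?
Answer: 43000/24151 ≈ 1.7805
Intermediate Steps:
C(h, Y) = -h/2
(-43202 + a(-63, 139))/(-24232 + C(-162, 210)) = (-43202 + (139 - 1*(-63)))/(-24232 - ½*(-162)) = (-43202 + (139 + 63))/(-24232 + 81) = (-43202 + 202)/(-24151) = -43000*(-1/24151) = 43000/24151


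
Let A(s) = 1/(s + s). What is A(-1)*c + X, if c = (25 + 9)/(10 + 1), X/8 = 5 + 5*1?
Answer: 863/11 ≈ 78.455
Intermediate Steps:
A(s) = 1/(2*s)
X = 80 (X = 8*(5 + 5*1) = 8*(5 + 5) = 8*10 = 80)
c = 34/11 ≈ 3.0909
A(-1)*c + X = ((½)/(-1))*(34/11) + 80 = ((½)*(-1))*(34/11) + 80 = -½*34/11 + 80 = -17/11 + 80 = 863/11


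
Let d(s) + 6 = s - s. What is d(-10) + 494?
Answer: 488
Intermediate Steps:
d(s) = -6 (d(s) = -6 + (s - s) = -6 + 0 = -6)
d(-10) + 494 = -6 + 494 = 488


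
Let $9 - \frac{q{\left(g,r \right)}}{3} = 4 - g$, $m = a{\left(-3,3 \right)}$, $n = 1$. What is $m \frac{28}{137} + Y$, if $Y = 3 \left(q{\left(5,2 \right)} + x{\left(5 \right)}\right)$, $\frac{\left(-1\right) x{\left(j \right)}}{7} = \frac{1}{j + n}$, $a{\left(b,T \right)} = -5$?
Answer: $\frac{23421}{274} \approx 85.478$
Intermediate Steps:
$m = -5$
$q{\left(g,r \right)} = 15 + 3 g$ ($q{\left(g,r \right)} = 27 - 3 \left(4 - g\right) = 27 + \left(-12 + 3 g\right) = 15 + 3 g$)
$x{\left(j \right)} = - \frac{7}{1 + j}$ ($x{\left(j \right)} = - \frac{7}{j + 1} = - \frac{7}{1 + j}$)
$Y = \frac{173}{2}$ ($Y = 3 \left(\left(15 + 3 \cdot 5\right) - \frac{7}{1 + 5}\right) = 3 \left(\left(15 + 15\right) - \frac{7}{6}\right) = 3 \left(30 - \frac{7}{6}\right) = 3 \cdot \frac{173}{6} = \frac{173}{2} \approx 86.5$)
$m \frac{28}{137} + Y = - 5 \cdot \frac{28}{137} + \frac{173}{2} = - 5 \cdot 28 \cdot \frac{1}{137} + \frac{173}{2} = \left(-5\right) \frac{28}{137} + \frac{173}{2} = - \frac{140}{137} + \frac{173}{2} = \frac{23421}{274}$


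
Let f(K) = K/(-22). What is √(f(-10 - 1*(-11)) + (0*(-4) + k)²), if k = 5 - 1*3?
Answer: √1914/22 ≈ 1.9886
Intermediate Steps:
f(K) = -K/22 (f(K) = K*(-1/22) = -K/22)
k = 2 (k = 5 - 3 = 2)
√(f(-10 - 1*(-11)) + (0*(-4) + k)²) = √(-(-10 - 1*(-11))/22 + (0*(-4) + 2)²) = √(-(-10 + 11)/22 + (0 + 2)²) = √(-1/22*1 + 2²) = √(-1/22 + 4) = √(87/22) = √1914/22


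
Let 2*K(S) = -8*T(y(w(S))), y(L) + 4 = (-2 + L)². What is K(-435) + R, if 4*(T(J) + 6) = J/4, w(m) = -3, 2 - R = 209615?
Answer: -838377/4 ≈ -2.0959e+5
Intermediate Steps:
R = -209613 (R = 2 - 1*209615 = 2 - 209615 = -209613)
y(L) = -4 + (-2 + L)²
T(J) = -6 + J/16 (T(J) = -6 + (J/4)/4 = -6 + J/16)
K(S) = 75/4 (K(S) = (-8*(-6 + (-3*(-4 - 3))/16))/2 = (-8*(-6 + (-3*(-7))/16))/2 = (-8*(-6 + (1/16)*21))/2 = (-8*(-6 + 21/16))/2 = (-8*(-75/16))/2 = (½)*(75/2) = 75/4)
K(-435) + R = 75/4 - 209613 = -838377/4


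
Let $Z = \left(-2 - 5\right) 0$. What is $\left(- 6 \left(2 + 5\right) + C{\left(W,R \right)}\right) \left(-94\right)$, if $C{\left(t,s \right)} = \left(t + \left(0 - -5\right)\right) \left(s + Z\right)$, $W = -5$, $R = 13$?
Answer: $3948$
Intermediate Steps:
$Z = 0$ ($Z = \left(-7\right) 0 = 0$)
$C{\left(t,s \right)} = s \left(5 + t\right)$ ($C{\left(t,s \right)} = \left(t + \left(0 - -5\right)\right) \left(s + 0\right) = \left(t + \left(0 + 5\right)\right) s = \left(t + 5\right) s = \left(5 + t\right) s = s \left(5 + t\right)$)
$\left(- 6 \left(2 + 5\right) + C{\left(W,R \right)}\right) \left(-94\right) = \left(- 6 \left(2 + 5\right) + 13 \left(5 - 5\right)\right) \left(-94\right) = \left(\left(-6\right) 7 + 13 \cdot 0\right) \left(-94\right) = \left(-42 + 0\right) \left(-94\right) = \left(-42\right) \left(-94\right) = 3948$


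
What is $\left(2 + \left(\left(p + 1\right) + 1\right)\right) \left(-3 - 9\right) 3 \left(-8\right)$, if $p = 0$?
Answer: $1152$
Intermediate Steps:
$\left(2 + \left(\left(p + 1\right) + 1\right)\right) \left(-3 - 9\right) 3 \left(-8\right) = \left(2 + \left(\left(0 + 1\right) + 1\right)\right) \left(-3 - 9\right) 3 \left(-8\right) = \left(2 + \left(1 + 1\right)\right) \left(-12\right) 3 \left(-8\right) = \left(2 + 2\right) \left(-12\right) 3 \left(-8\right) = 4 \left(-12\right) 3 \left(-8\right) = \left(-48\right) 3 \left(-8\right) = \left(-144\right) \left(-8\right) = 1152$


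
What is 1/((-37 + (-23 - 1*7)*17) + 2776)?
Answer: 1/2229 ≈ 0.00044863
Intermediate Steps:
1/((-37 + (-23 - 1*7)*17) + 2776) = 1/((-37 + (-23 - 7)*17) + 2776) = 1/((-37 - 30*17) + 2776) = 1/((-37 - 510) + 2776) = 1/(-547 + 2776) = 1/2229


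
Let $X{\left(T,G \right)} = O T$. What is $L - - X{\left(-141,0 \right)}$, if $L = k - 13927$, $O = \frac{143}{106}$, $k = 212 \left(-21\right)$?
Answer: $- \frac{1968337}{106} \approx -18569.0$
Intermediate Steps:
$k = -4452$
$O = \frac{143}{106}$ ($O = 143 \cdot \frac{1}{106} = \frac{143}{106} \approx 1.3491$)
$X{\left(T,G \right)} = \frac{143 T}{106}$
$L = -18379$ ($L = -4452 - 13927 = -18379$)
$L - - X{\left(-141,0 \right)} = -18379 - - \frac{143 \left(-141\right)}{106} = -18379 - \left(-1\right) \left(- \frac{20163}{106}\right) = -18379 - \frac{20163}{106} = - \frac{1968337}{106}$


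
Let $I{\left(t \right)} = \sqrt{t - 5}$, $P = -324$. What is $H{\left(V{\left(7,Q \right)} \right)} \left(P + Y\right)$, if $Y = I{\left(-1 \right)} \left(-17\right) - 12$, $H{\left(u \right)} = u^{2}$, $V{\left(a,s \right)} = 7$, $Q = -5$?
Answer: $-16464 - 833 i \sqrt{6} \approx -16464.0 - 2040.4 i$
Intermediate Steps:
$I{\left(t \right)} = \sqrt{-5 + t}$
$Y = -12 - 17 i \sqrt{6}$ ($Y = \sqrt{-5 - 1} \left(-17\right) - 12 = \sqrt{-6} \left(-17\right) - 12 = i \sqrt{6} \left(-17\right) - 12 = - 17 i \sqrt{6} - 12 = -12 - 17 i \sqrt{6} \approx -12.0 - 41.641 i$)
$H{\left(V{\left(7,Q \right)} \right)} \left(P + Y\right) = 7^{2} \left(-324 - \left(12 + 17 i \sqrt{6}\right)\right) = 49 \left(-336 - 17 i \sqrt{6}\right) = -16464 - 833 i \sqrt{6}$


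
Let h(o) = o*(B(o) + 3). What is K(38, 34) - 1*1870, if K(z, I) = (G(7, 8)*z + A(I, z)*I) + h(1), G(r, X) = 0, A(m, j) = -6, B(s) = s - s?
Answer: -2071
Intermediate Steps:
B(s) = 0
h(o) = 3*o (h(o) = o*(0 + 3) = o*3 = 3*o)
K(z, I) = 3 - 6*I (K(z, I) = (0*z - 6*I) + 3*1 = (0 - 6*I) + 3 = -6*I + 3 = 3 - 6*I)
K(38, 34) - 1*1870 = (3 - 6*34) - 1*1870 = (3 - 204) - 1870 = -201 - 1870 = -2071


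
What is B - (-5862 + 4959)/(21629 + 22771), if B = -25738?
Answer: -380922099/14800 ≈ -25738.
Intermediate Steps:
B - (-5862 + 4959)/(21629 + 22771) = -25738 - (-5862 + 4959)/(21629 + 22771) = -25738 - (-903)/44400 = -25738 - 1*(-301/14800) = -25738 + 301/14800 = -380922099/14800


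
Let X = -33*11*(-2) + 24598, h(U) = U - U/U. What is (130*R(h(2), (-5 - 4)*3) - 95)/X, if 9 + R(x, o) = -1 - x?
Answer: -1525/25324 ≈ -0.060220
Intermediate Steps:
h(U) = -1 + U (h(U) = U - 1*1 = U - 1 = -1 + U)
R(x, o) = -10 - x (R(x, o) = -9 + (-1 - x) = -10 - x)
X = 25324 (X = -363*(-2) + 24598 = 726 + 24598 = 25324)
(130*R(h(2), (-5 - 4)*3) - 95)/X = (130*(-10 - (-1 + 2)) - 95)/25324 = (130*(-10 - 1*1) - 95)*(1/25324) = (130*(-10 - 1) - 95)*(1/25324) = (130*(-11) - 95)*(1/25324) = (-1430 - 95)*(1/25324) = -1525*1/25324 = -1525/25324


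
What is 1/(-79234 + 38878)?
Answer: -1/40356 ≈ -2.4779e-5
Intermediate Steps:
1/(-79234 + 38878) = 1/(-40356) = -1/40356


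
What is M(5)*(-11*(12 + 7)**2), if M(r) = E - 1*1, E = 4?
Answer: -11913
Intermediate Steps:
M(r) = 3 (M(r) = 4 - 1*1 = 4 - 1 = 3)
M(5)*(-11*(12 + 7)**2) = 3*(-11*(12 + 7)**2) = 3*(-11*19**2) = 3*(-11*361) = 3*(-3971) = -11913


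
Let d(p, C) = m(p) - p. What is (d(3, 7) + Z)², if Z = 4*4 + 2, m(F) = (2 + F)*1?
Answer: 400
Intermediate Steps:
m(F) = 2 + F
d(p, C) = 2 (d(p, C) = (2 + p) - p = 2)
Z = 18 (Z = 16 + 2 = 18)
(d(3, 7) + Z)² = (2 + 18)² = 20² = 400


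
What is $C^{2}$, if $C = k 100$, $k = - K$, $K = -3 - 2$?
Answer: $250000$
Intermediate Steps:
$K = -5$ ($K = -3 - 2 = -5$)
$k = 5$ ($k = \left(-1\right) \left(-5\right) = 5$)
$C = 500$ ($C = 5 \cdot 100 = 500$)
$C^{2} = 500^{2} = 250000$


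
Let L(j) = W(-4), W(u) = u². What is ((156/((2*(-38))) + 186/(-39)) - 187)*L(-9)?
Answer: -765984/247 ≈ -3101.1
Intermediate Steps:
L(j) = 16 (L(j) = (-4)² = 16)
((156/((2*(-38))) + 186/(-39)) - 187)*L(-9) = ((156/((2*(-38))) + 186/(-39)) - 187)*16 = ((156/(-76) + 186*(-1/39)) - 187)*16 = ((156*(-1/76) - 62/13) - 187)*16 = ((-39/19 - 62/13) - 187)*16 = (-1685/247 - 187)*16 = -47874/247*16 = -765984/247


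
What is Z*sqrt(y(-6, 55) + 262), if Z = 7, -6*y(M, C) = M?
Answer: 7*sqrt(263) ≈ 113.52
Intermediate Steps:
y(M, C) = -M/6
Z*sqrt(y(-6, 55) + 262) = 7*sqrt(-1/6*(-6) + 262) = 7*sqrt(1 + 262) = 7*sqrt(263)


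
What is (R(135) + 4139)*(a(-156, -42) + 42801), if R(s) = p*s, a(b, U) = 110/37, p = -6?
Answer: 5272293763/37 ≈ 1.4249e+8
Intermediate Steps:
a(b, U) = 110/37 (a(b, U) = 110*(1/37) = 110/37)
R(s) = -6*s
(R(135) + 4139)*(a(-156, -42) + 42801) = (-6*135 + 4139)*(110/37 + 42801) = (-810 + 4139)*(1583747/37) = 3329*(1583747/37) = 5272293763/37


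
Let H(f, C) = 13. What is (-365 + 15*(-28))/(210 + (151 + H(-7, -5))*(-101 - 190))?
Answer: 785/47514 ≈ 0.016521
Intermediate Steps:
(-365 + 15*(-28))/(210 + (151 + H(-7, -5))*(-101 - 190)) = (-365 + 15*(-28))/(210 + (151 + 13)*(-101 - 190)) = (-365 - 420)/(210 + 164*(-291)) = -785/(210 - 47724) = -785/(-47514) = -785*(-1/47514) = 785/47514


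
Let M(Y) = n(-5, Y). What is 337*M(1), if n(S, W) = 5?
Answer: 1685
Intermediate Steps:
M(Y) = 5
337*M(1) = 337*5 = 1685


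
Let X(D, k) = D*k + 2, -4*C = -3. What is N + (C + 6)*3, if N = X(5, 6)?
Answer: 209/4 ≈ 52.250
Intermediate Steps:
C = ¾ (C = -¼*(-3) = ¾ ≈ 0.75000)
X(D, k) = 2 + D*k
N = 32 (N = 2 + 5*6 = 2 + 30 = 32)
N + (C + 6)*3 = 32 + (¾ + 6)*3 = 32 + (27/4)*3 = 32 + 81/4 = 209/4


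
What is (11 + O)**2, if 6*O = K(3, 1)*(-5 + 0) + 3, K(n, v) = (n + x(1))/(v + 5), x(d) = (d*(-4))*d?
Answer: 175561/1296 ≈ 135.46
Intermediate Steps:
x(d) = -4*d**2 (x(d) = (-4*d)*d = -4*d**2)
K(n, v) = (-4 + n)/(5 + v) (K(n, v) = (n - 4*1**2)/(v + 5) = (n - 4*1)/(5 + v) = (n - 4)/(5 + v) = (-4 + n)/(5 + v))
O = 23/36 (O = (((-4 + 3)/(5 + 1))*(-5 + 0) + 3)/6 = ((-1/6)*(-5) + 3)/6 = (((1/6)*(-1))*(-5) + 3)/6 = (-1/6*(-5) + 3)/6 = (5/6 + 3)/6 = (1/6)*(23/6) = 23/36 ≈ 0.63889)
(11 + O)**2 = (11 + 23/36)**2 = (419/36)**2 = 175561/1296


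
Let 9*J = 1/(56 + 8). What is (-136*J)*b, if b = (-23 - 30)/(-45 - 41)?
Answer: -901/6192 ≈ -0.14551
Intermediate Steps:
b = 53/86 (b = -53/(-86) = -53*(-1/86) = 53/86 ≈ 0.61628)
J = 1/576 (J = 1/(9*(56 + 8)) = (⅑)/64 = (⅑)*(1/64) = 1/576 ≈ 0.0017361)
(-136*J)*b = -136*1/576*(53/86) = -17/72*53/86 = -901/6192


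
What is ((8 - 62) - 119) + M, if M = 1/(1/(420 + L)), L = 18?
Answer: 265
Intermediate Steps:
M = 438 (M = 1/(1/(420 + 18)) = 1/(1/438) = 438)
((8 - 62) - 119) + M = ((8 - 62) - 119) + 438 = (-54 - 119) + 438 = -173 + 438 = 265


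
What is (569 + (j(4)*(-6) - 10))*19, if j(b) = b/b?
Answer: 10507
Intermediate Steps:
j(b) = 1
(569 + (j(4)*(-6) - 10))*19 = (569 + (1*(-6) - 10))*19 = (569 + (-6 - 10))*19 = (569 - 16)*19 = 553*19 = 10507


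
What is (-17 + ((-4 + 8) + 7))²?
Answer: 36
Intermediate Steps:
(-17 + ((-4 + 8) + 7))² = (-17 + (4 + 7))² = (-17 + 11)² = (-6)² = 36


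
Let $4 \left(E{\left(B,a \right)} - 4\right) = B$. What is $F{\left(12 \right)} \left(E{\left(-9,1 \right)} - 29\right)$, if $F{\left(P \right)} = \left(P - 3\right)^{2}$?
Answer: $- \frac{8829}{4} \approx -2207.3$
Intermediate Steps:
$F{\left(P \right)} = \left(-3 + P\right)^{2}$
$E{\left(B,a \right)} = 4 + \frac{B}{4}$
$F{\left(12 \right)} \left(E{\left(-9,1 \right)} - 29\right) = \left(-3 + 12\right)^{2} \left(\left(4 + \frac{1}{4} \left(-9\right)\right) - 29\right) = 9^{2} \left(\left(4 - \frac{9}{4}\right) - 29\right) = 81 \left(\frac{7}{4} - 29\right) = 81 \left(- \frac{109}{4}\right) = - \frac{8829}{4}$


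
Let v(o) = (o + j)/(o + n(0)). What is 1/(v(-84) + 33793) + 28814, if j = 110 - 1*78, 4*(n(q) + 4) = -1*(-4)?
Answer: 84714399089/2940043 ≈ 28814.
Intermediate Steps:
n(q) = -3 (n(q) = -4 + (-1*(-4))/4 = -4 + (1/4)*4 = -4 + 1 = -3)
j = 32 (j = 110 - 78 = 32)
v(o) = (32 + o)/(-3 + o) (v(o) = (o + 32)/(o - 3) = (32 + o)/(-3 + o))
1/(v(-84) + 33793) + 28814 = 1/((32 - 84)/(-3 - 84) + 33793) + 28814 = 1/(-52/(-87) + 33793) + 28814 = 1/(-1/87*(-52) + 33793) + 28814 = 1/(52/87 + 33793) + 28814 = 1/(2940043/87) + 28814 = 87/2940043 + 28814 = 84714399089/2940043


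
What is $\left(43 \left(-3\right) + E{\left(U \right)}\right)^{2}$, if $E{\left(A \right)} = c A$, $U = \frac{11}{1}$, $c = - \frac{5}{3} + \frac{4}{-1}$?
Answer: $\frac{329476}{9} \approx 36608.0$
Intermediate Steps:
$c = - \frac{17}{3}$ ($c = \left(-5\right) \frac{1}{3} + 4 \left(-1\right) = - \frac{5}{3} - 4 = - \frac{17}{3} \approx -5.6667$)
$U = 11$ ($U = 11 \cdot 1 = 11$)
$E{\left(A \right)} = - \frac{17 A}{3}$
$\left(43 \left(-3\right) + E{\left(U \right)}\right)^{2} = \left(43 \left(-3\right) - \frac{187}{3}\right)^{2} = \left(-129 - \frac{187}{3}\right)^{2} = \left(- \frac{574}{3}\right)^{2} = \frac{329476}{9}$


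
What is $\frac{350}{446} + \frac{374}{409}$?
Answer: $\frac{154977}{91207} \approx 1.6992$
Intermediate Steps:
$\frac{350}{446} + \frac{374}{409} = 350 \cdot \frac{1}{446} + 374 \cdot \frac{1}{409} = \frac{175}{223} + \frac{374}{409} = \frac{154977}{91207}$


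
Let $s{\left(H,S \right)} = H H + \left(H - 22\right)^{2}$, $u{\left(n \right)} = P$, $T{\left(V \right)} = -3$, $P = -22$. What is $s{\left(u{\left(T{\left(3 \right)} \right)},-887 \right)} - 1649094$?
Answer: $-1646674$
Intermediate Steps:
$u{\left(n \right)} = -22$
$s{\left(H,S \right)} = H^{2} + \left(-22 + H\right)^{2}$
$s{\left(u{\left(T{\left(3 \right)} \right)},-887 \right)} - 1649094 = \left(\left(-22\right)^{2} + \left(-22 - 22\right)^{2}\right) - 1649094 = \left(484 + \left(-44\right)^{2}\right) - 1649094 = \left(484 + 1936\right) - 1649094 = 2420 - 1649094 = -1646674$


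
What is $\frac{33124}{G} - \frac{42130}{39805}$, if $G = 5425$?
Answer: $\frac{31141302}{6169775} \approx 5.0474$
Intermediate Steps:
$\frac{33124}{G} - \frac{42130}{39805} = \frac{33124}{5425} - \frac{42130}{39805} = 33124 \cdot \frac{1}{5425} - \frac{8426}{7961} = \frac{4732}{775} - \frac{8426}{7961} = \frac{31141302}{6169775}$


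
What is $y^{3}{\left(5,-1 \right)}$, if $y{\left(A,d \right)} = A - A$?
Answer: $0$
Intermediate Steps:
$y{\left(A,d \right)} = 0$
$y^{3}{\left(5,-1 \right)} = 0^{3} = 0$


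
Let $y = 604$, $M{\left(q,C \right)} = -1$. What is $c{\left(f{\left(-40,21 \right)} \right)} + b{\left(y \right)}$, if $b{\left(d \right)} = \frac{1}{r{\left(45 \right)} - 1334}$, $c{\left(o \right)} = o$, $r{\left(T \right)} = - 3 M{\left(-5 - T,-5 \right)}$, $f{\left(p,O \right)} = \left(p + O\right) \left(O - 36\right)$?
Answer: $\frac{379334}{1331} \approx 285.0$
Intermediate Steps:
$f{\left(p,O \right)} = \left(-36 + O\right) \left(O + p\right)$ ($f{\left(p,O \right)} = \left(O + p\right) \left(-36 + O\right) = \left(-36 + O\right) \left(O + p\right)$)
$r{\left(T \right)} = 3$ ($r{\left(T \right)} = \left(-3\right) \left(-1\right) = 3$)
$b{\left(d \right)} = - \frac{1}{1331}$ ($b{\left(d \right)} = \frac{1}{3 - 1334} = \frac{1}{-1331} = - \frac{1}{1331}$)
$c{\left(f{\left(-40,21 \right)} \right)} + b{\left(y \right)} = \left(21^{2} - 756 - -1440 + 21 \left(-40\right)\right) - \frac{1}{1331} = \left(441 - 756 + 1440 - 840\right) - \frac{1}{1331} = 285 - \frac{1}{1331} = \frac{379334}{1331}$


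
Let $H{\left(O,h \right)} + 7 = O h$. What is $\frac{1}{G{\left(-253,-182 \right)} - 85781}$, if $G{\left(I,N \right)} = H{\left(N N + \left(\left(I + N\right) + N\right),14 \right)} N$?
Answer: $- \frac{1}{82912343} \approx -1.2061 \cdot 10^{-8}$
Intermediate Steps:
$H{\left(O,h \right)} = -7 + O h$
$G{\left(I,N \right)} = N \left(-7 + 14 I + 14 N^{2} + 28 N\right)$ ($G{\left(I,N \right)} = \left(-7 + \left(N N + \left(\left(I + N\right) + N\right)\right) 14\right) N = \left(-7 + \left(N^{2} + \left(I + 2 N\right)\right) 14\right) N = \left(-7 + \left(I + N^{2} + 2 N\right) 14\right) N = \left(-7 + \left(14 I + 14 N^{2} + 28 N\right)\right) N = \left(-7 + 14 I + 14 N^{2} + 28 N\right) N = N \left(-7 + 14 I + 14 N^{2} + 28 N\right)$)
$\frac{1}{G{\left(-253,-182 \right)} - 85781} = \frac{1}{7 \left(-182\right) \left(-1 + 2 \left(-253\right) + 2 \left(-182\right)^{2} + 4 \left(-182\right)\right) - 85781} = \frac{1}{7 \left(-182\right) \left(-1 - 506 + 2 \cdot 33124 - 728\right) - 85781} = \frac{1}{7 \left(-182\right) \left(-1 - 506 + 66248 - 728\right) - 85781} = \frac{1}{7 \left(-182\right) 65013 - 85781} = \frac{1}{-82826562 - 85781} = \frac{1}{-82912343} = - \frac{1}{82912343}$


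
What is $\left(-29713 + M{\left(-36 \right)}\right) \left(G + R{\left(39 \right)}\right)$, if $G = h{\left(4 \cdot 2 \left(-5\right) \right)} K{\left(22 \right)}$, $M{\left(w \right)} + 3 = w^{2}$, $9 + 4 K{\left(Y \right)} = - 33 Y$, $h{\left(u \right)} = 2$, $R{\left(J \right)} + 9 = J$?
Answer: $9591750$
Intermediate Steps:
$R{\left(J \right)} = -9 + J$
$K{\left(Y \right)} = - \frac{9}{4} - \frac{33 Y}{4}$ ($K{\left(Y \right)} = - \frac{9}{4} + \frac{\left(-33\right) Y}{4} = - \frac{9}{4} - \frac{33 Y}{4}$)
$M{\left(w \right)} = -3 + w^{2}$
$G = - \frac{735}{2}$ ($G = 2 \left(- \frac{9}{4} - \frac{363}{2}\right) = 2 \left(- \frac{735}{4}\right) = - \frac{735}{2} \approx -367.5$)
$\left(-29713 + M{\left(-36 \right)}\right) \left(G + R{\left(39 \right)}\right) = \left(-29713 - \left(3 - \left(-36\right)^{2}\right)\right) \left(- \frac{735}{2} + \left(-9 + 39\right)\right) = \left(-29713 + \left(-3 + 1296\right)\right) \left(- \frac{735}{2} + 30\right) = \left(-29713 + 1293\right) \left(- \frac{675}{2}\right) = \left(-28420\right) \left(- \frac{675}{2}\right) = 9591750$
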